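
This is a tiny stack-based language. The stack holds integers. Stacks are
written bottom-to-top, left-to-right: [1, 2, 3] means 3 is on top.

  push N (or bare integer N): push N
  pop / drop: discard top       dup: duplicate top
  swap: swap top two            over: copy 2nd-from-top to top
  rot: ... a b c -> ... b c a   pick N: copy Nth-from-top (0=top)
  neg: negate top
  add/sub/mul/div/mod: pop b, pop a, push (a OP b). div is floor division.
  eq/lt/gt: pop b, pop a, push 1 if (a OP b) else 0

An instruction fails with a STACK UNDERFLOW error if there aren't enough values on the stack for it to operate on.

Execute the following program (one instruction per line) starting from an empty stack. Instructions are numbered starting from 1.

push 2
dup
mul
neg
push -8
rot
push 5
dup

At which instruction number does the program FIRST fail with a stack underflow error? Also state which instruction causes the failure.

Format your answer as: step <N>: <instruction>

Step 1 ('push 2'): stack = [2], depth = 1
Step 2 ('dup'): stack = [2, 2], depth = 2
Step 3 ('mul'): stack = [4], depth = 1
Step 4 ('neg'): stack = [-4], depth = 1
Step 5 ('push -8'): stack = [-4, -8], depth = 2
Step 6 ('rot'): needs 3 value(s) but depth is 2 — STACK UNDERFLOW

Answer: step 6: rot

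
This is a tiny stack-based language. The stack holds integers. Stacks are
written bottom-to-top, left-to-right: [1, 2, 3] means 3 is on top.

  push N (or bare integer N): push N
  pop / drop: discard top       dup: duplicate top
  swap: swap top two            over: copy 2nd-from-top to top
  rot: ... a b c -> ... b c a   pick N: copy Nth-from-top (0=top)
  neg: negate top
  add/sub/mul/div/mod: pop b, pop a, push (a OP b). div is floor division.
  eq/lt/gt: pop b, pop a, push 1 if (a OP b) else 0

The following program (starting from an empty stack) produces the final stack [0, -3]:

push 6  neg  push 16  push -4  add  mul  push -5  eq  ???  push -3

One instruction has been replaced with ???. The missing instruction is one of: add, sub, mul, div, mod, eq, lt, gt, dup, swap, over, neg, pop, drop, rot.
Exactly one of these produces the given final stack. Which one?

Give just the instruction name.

Stack before ???: [0]
Stack after ???:  [0]
The instruction that transforms [0] -> [0] is: neg

Answer: neg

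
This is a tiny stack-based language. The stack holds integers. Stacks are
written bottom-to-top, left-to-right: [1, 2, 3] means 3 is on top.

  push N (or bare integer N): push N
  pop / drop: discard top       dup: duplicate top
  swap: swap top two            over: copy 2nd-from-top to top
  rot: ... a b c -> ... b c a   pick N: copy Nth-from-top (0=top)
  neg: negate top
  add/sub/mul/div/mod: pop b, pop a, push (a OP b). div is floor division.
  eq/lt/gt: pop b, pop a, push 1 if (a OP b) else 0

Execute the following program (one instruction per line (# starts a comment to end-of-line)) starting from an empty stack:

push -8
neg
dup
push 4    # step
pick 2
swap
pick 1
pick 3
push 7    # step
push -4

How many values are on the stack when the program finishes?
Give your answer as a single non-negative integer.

Answer: 8

Derivation:
After 'push -8': stack = [-8] (depth 1)
After 'neg': stack = [8] (depth 1)
After 'dup': stack = [8, 8] (depth 2)
After 'push 4': stack = [8, 8, 4] (depth 3)
After 'pick 2': stack = [8, 8, 4, 8] (depth 4)
After 'swap': stack = [8, 8, 8, 4] (depth 4)
After 'pick 1': stack = [8, 8, 8, 4, 8] (depth 5)
After 'pick 3': stack = [8, 8, 8, 4, 8, 8] (depth 6)
After 'push 7': stack = [8, 8, 8, 4, 8, 8, 7] (depth 7)
After 'push -4': stack = [8, 8, 8, 4, 8, 8, 7, -4] (depth 8)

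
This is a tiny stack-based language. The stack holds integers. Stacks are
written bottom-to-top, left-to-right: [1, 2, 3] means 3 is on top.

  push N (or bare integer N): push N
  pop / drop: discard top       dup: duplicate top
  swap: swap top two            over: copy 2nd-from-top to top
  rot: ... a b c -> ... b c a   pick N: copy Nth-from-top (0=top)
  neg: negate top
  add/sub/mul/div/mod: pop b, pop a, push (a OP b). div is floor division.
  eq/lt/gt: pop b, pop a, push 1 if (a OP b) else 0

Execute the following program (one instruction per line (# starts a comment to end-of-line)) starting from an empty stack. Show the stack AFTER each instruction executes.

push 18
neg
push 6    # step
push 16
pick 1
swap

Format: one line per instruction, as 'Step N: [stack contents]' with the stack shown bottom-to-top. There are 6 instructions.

Step 1: [18]
Step 2: [-18]
Step 3: [-18, 6]
Step 4: [-18, 6, 16]
Step 5: [-18, 6, 16, 6]
Step 6: [-18, 6, 6, 16]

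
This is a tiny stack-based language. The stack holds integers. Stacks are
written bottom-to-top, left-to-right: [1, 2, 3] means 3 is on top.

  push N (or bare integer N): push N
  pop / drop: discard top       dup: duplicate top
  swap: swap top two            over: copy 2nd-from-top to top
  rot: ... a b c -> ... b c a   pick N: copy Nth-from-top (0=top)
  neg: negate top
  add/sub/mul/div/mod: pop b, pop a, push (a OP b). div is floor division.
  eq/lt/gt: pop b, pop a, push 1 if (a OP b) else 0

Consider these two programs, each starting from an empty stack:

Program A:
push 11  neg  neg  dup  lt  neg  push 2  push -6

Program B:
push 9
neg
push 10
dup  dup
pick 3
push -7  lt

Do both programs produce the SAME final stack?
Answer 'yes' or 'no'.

Program A trace:
  After 'push 11': [11]
  After 'neg': [-11]
  After 'neg': [11]
  After 'dup': [11, 11]
  After 'lt': [0]
  After 'neg': [0]
  After 'push 2': [0, 2]
  After 'push -6': [0, 2, -6]
Program A final stack: [0, 2, -6]

Program B trace:
  After 'push 9': [9]
  After 'neg': [-9]
  After 'push 10': [-9, 10]
  After 'dup': [-9, 10, 10]
  After 'dup': [-9, 10, 10, 10]
  After 'pick 3': [-9, 10, 10, 10, -9]
  After 'push -7': [-9, 10, 10, 10, -9, -7]
  After 'lt': [-9, 10, 10, 10, 1]
Program B final stack: [-9, 10, 10, 10, 1]
Same: no

Answer: no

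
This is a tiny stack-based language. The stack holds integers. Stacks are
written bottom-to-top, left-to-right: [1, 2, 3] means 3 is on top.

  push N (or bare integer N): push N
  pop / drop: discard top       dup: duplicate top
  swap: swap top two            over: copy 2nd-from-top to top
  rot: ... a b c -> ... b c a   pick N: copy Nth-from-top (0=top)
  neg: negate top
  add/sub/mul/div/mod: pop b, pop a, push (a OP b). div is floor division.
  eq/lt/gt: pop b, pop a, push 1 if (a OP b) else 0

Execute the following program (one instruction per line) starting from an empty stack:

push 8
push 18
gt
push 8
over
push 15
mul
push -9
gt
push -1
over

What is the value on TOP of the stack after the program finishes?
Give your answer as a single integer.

After 'push 8': [8]
After 'push 18': [8, 18]
After 'gt': [0]
After 'push 8': [0, 8]
After 'over': [0, 8, 0]
After 'push 15': [0, 8, 0, 15]
After 'mul': [0, 8, 0]
After 'push -9': [0, 8, 0, -9]
After 'gt': [0, 8, 1]
After 'push -1': [0, 8, 1, -1]
After 'over': [0, 8, 1, -1, 1]

Answer: 1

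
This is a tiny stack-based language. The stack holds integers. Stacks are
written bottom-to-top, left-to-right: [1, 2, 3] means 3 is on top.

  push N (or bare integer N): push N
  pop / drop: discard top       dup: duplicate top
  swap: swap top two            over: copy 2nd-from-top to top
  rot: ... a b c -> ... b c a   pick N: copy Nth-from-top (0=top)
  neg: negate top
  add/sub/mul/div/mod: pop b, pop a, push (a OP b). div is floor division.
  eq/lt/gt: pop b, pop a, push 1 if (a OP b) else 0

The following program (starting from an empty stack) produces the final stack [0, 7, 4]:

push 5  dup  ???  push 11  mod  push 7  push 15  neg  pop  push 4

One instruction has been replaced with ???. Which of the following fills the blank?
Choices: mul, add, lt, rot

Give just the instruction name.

Stack before ???: [5, 5]
Stack after ???:  [0]
Checking each choice:
  mul: produces [3, 7, 4]
  add: produces [10, 7, 4]
  lt: MATCH
  rot: stack underflow (need 3, have 2)


Answer: lt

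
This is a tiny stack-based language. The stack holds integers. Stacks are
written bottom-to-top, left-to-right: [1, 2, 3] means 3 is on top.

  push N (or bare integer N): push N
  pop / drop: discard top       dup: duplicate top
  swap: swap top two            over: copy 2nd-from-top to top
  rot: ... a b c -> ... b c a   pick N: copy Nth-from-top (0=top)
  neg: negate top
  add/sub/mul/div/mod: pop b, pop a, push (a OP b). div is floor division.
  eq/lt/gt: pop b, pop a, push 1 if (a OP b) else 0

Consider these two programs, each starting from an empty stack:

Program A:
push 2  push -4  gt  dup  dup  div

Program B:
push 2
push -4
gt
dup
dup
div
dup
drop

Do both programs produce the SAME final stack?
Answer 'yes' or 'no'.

Program A trace:
  After 'push 2': [2]
  After 'push -4': [2, -4]
  After 'gt': [1]
  After 'dup': [1, 1]
  After 'dup': [1, 1, 1]
  After 'div': [1, 1]
Program A final stack: [1, 1]

Program B trace:
  After 'push 2': [2]
  After 'push -4': [2, -4]
  After 'gt': [1]
  After 'dup': [1, 1]
  After 'dup': [1, 1, 1]
  After 'div': [1, 1]
  After 'dup': [1, 1, 1]
  After 'drop': [1, 1]
Program B final stack: [1, 1]
Same: yes

Answer: yes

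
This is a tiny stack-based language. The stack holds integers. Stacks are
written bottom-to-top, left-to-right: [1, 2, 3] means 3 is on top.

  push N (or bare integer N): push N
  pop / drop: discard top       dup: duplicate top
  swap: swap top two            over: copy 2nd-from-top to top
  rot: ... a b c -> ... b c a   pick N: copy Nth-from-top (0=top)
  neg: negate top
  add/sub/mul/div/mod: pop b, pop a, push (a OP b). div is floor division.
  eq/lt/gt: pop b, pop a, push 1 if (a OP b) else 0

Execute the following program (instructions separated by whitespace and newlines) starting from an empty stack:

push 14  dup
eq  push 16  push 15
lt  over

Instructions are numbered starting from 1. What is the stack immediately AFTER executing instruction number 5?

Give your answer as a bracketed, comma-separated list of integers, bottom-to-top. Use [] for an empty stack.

Step 1 ('push 14'): [14]
Step 2 ('dup'): [14, 14]
Step 3 ('eq'): [1]
Step 4 ('push 16'): [1, 16]
Step 5 ('push 15'): [1, 16, 15]

Answer: [1, 16, 15]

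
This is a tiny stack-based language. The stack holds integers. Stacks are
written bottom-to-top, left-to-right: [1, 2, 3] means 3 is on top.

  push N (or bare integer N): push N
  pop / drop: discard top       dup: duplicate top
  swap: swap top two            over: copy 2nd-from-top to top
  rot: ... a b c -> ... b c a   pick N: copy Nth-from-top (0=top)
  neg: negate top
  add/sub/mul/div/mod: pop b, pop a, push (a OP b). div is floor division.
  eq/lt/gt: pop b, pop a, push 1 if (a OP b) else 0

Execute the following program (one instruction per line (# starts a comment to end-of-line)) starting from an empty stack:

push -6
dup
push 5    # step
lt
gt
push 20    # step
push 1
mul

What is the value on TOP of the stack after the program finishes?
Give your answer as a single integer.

Answer: 20

Derivation:
After 'push -6': [-6]
After 'dup': [-6, -6]
After 'push 5': [-6, -6, 5]
After 'lt': [-6, 1]
After 'gt': [0]
After 'push 20': [0, 20]
After 'push 1': [0, 20, 1]
After 'mul': [0, 20]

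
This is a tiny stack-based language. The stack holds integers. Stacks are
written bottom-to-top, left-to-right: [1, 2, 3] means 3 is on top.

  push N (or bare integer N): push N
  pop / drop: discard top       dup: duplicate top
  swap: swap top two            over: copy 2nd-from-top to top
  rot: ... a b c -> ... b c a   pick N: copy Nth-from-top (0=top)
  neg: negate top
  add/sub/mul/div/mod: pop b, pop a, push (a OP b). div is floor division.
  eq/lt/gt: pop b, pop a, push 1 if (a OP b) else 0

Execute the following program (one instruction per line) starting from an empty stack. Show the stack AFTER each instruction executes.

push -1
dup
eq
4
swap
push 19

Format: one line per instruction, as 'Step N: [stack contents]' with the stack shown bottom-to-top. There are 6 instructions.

Step 1: [-1]
Step 2: [-1, -1]
Step 3: [1]
Step 4: [1, 4]
Step 5: [4, 1]
Step 6: [4, 1, 19]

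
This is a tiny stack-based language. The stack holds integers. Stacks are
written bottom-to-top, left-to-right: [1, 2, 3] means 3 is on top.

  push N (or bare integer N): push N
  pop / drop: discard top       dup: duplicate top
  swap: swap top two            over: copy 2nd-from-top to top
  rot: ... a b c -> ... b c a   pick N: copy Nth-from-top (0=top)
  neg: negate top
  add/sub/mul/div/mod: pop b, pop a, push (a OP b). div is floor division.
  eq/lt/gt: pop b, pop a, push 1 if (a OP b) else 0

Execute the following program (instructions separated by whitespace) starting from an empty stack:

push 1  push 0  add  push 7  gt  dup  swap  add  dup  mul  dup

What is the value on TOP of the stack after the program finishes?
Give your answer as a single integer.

After 'push 1': [1]
After 'push 0': [1, 0]
After 'add': [1]
After 'push 7': [1, 7]
After 'gt': [0]
After 'dup': [0, 0]
After 'swap': [0, 0]
After 'add': [0]
After 'dup': [0, 0]
After 'mul': [0]
After 'dup': [0, 0]

Answer: 0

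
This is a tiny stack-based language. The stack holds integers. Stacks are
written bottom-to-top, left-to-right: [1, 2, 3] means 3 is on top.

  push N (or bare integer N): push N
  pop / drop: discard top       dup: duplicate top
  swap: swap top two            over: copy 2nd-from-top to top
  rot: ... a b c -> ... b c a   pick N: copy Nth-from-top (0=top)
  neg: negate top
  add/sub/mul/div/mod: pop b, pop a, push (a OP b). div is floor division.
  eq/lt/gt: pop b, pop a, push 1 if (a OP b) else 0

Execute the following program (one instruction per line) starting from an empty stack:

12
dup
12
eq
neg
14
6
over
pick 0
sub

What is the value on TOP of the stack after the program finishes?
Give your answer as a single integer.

Answer: 0

Derivation:
After 'push 12': [12]
After 'dup': [12, 12]
After 'push 12': [12, 12, 12]
After 'eq': [12, 1]
After 'neg': [12, -1]
After 'push 14': [12, -1, 14]
After 'push 6': [12, -1, 14, 6]
After 'over': [12, -1, 14, 6, 14]
After 'pick 0': [12, -1, 14, 6, 14, 14]
After 'sub': [12, -1, 14, 6, 0]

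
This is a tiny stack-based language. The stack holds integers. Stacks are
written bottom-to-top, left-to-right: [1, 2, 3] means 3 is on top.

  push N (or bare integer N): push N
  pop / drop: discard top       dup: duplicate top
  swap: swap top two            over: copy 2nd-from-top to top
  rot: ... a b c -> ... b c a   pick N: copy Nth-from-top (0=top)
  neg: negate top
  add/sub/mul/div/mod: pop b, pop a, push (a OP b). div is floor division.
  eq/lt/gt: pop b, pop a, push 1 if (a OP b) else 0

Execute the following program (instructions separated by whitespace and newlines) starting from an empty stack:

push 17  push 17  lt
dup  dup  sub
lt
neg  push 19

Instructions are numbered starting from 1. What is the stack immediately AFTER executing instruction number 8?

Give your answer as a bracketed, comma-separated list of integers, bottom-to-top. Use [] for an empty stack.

Answer: [0]

Derivation:
Step 1 ('push 17'): [17]
Step 2 ('push 17'): [17, 17]
Step 3 ('lt'): [0]
Step 4 ('dup'): [0, 0]
Step 5 ('dup'): [0, 0, 0]
Step 6 ('sub'): [0, 0]
Step 7 ('lt'): [0]
Step 8 ('neg'): [0]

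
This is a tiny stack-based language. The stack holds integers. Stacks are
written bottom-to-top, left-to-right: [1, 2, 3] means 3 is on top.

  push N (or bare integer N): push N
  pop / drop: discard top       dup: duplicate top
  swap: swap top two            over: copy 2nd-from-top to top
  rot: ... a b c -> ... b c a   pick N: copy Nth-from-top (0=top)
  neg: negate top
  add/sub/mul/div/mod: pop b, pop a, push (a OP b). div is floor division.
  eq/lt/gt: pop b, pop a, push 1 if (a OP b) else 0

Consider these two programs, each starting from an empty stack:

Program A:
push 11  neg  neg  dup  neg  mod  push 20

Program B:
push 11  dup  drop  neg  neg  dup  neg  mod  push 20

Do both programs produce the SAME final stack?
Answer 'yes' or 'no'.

Program A trace:
  After 'push 11': [11]
  After 'neg': [-11]
  After 'neg': [11]
  After 'dup': [11, 11]
  After 'neg': [11, -11]
  After 'mod': [0]
  After 'push 20': [0, 20]
Program A final stack: [0, 20]

Program B trace:
  After 'push 11': [11]
  After 'dup': [11, 11]
  After 'drop': [11]
  After 'neg': [-11]
  After 'neg': [11]
  After 'dup': [11, 11]
  After 'neg': [11, -11]
  After 'mod': [0]
  After 'push 20': [0, 20]
Program B final stack: [0, 20]
Same: yes

Answer: yes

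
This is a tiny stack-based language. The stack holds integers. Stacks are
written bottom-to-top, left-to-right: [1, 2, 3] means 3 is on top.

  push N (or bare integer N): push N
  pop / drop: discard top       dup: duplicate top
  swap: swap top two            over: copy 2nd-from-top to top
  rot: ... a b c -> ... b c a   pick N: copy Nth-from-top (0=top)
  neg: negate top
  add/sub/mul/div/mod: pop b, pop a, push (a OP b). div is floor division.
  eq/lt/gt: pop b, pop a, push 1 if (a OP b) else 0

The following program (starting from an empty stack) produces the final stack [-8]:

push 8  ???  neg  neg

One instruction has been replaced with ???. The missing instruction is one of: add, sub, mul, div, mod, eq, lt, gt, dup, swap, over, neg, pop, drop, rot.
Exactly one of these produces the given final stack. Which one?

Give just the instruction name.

Stack before ???: [8]
Stack after ???:  [-8]
The instruction that transforms [8] -> [-8] is: neg

Answer: neg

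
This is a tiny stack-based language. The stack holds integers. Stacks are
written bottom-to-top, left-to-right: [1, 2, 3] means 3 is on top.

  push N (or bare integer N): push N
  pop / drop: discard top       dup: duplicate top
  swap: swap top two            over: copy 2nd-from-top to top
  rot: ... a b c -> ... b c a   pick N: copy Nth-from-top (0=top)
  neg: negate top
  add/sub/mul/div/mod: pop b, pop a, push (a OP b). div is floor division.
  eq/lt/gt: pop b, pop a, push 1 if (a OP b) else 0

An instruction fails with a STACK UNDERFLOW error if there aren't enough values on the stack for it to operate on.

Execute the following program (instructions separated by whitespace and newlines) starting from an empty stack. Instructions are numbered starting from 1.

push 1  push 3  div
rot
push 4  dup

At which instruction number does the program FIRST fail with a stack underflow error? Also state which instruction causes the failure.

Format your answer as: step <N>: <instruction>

Step 1 ('push 1'): stack = [1], depth = 1
Step 2 ('push 3'): stack = [1, 3], depth = 2
Step 3 ('div'): stack = [0], depth = 1
Step 4 ('rot'): needs 3 value(s) but depth is 1 — STACK UNDERFLOW

Answer: step 4: rot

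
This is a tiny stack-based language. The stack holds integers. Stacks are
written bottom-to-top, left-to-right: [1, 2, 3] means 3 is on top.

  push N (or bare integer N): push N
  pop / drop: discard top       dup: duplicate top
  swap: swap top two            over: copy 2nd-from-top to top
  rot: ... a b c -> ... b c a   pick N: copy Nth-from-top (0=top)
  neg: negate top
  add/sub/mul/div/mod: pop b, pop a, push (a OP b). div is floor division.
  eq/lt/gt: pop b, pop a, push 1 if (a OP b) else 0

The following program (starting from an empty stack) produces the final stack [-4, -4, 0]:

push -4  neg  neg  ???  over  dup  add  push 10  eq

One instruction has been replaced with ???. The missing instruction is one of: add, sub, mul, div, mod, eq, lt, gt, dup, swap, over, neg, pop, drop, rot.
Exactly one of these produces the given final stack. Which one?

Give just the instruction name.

Answer: dup

Derivation:
Stack before ???: [-4]
Stack after ???:  [-4, -4]
The instruction that transforms [-4] -> [-4, -4] is: dup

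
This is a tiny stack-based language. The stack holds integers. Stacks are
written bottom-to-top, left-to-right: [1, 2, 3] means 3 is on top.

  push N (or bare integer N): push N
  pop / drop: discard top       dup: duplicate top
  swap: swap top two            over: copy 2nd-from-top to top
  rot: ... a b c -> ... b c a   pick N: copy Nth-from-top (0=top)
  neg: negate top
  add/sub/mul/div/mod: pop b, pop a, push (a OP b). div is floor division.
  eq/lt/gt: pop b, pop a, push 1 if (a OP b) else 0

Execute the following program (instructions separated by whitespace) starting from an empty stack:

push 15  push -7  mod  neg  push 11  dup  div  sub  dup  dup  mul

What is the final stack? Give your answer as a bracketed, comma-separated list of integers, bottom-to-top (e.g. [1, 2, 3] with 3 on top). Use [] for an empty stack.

After 'push 15': [15]
After 'push -7': [15, -7]
After 'mod': [-6]
After 'neg': [6]
After 'push 11': [6, 11]
After 'dup': [6, 11, 11]
After 'div': [6, 1]
After 'sub': [5]
After 'dup': [5, 5]
After 'dup': [5, 5, 5]
After 'mul': [5, 25]

Answer: [5, 25]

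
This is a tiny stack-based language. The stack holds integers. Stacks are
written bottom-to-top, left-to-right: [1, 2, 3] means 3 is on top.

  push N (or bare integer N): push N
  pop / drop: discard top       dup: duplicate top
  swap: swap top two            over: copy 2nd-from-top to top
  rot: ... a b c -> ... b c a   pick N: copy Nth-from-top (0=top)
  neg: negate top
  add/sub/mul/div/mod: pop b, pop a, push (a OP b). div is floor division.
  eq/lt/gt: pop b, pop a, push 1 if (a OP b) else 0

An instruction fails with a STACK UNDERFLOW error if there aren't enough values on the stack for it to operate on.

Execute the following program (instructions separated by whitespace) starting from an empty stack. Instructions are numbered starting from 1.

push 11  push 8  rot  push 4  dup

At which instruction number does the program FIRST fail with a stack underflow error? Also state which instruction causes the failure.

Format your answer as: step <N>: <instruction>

Answer: step 3: rot

Derivation:
Step 1 ('push 11'): stack = [11], depth = 1
Step 2 ('push 8'): stack = [11, 8], depth = 2
Step 3 ('rot'): needs 3 value(s) but depth is 2 — STACK UNDERFLOW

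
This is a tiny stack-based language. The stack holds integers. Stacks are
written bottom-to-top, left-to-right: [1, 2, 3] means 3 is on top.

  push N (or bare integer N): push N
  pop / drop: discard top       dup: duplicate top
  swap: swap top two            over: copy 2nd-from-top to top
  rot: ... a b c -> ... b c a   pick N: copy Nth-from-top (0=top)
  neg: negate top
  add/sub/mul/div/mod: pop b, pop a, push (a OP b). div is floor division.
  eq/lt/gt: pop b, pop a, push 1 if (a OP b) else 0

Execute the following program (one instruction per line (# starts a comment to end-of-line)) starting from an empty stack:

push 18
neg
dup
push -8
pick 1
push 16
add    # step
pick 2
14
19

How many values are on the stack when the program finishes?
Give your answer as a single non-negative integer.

After 'push 18': stack = [18] (depth 1)
After 'neg': stack = [-18] (depth 1)
After 'dup': stack = [-18, -18] (depth 2)
After 'push -8': stack = [-18, -18, -8] (depth 3)
After 'pick 1': stack = [-18, -18, -8, -18] (depth 4)
After 'push 16': stack = [-18, -18, -8, -18, 16] (depth 5)
After 'add': stack = [-18, -18, -8, -2] (depth 4)
After 'pick 2': stack = [-18, -18, -8, -2, -18] (depth 5)
After 'push 14': stack = [-18, -18, -8, -2, -18, 14] (depth 6)
After 'push 19': stack = [-18, -18, -8, -2, -18, 14, 19] (depth 7)

Answer: 7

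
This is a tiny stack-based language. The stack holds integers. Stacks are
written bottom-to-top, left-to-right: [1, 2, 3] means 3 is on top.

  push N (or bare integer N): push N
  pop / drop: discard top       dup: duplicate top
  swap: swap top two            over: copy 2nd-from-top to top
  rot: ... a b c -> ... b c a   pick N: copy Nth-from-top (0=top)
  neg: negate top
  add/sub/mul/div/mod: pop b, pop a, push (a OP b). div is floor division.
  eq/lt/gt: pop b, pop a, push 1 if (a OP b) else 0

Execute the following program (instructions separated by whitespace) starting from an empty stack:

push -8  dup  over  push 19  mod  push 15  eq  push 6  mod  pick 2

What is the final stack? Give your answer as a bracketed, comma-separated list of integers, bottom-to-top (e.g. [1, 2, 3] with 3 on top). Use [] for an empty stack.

Answer: [-8, -8, 0, -8]

Derivation:
After 'push -8': [-8]
After 'dup': [-8, -8]
After 'over': [-8, -8, -8]
After 'push 19': [-8, -8, -8, 19]
After 'mod': [-8, -8, 11]
After 'push 15': [-8, -8, 11, 15]
After 'eq': [-8, -8, 0]
After 'push 6': [-8, -8, 0, 6]
After 'mod': [-8, -8, 0]
After 'pick 2': [-8, -8, 0, -8]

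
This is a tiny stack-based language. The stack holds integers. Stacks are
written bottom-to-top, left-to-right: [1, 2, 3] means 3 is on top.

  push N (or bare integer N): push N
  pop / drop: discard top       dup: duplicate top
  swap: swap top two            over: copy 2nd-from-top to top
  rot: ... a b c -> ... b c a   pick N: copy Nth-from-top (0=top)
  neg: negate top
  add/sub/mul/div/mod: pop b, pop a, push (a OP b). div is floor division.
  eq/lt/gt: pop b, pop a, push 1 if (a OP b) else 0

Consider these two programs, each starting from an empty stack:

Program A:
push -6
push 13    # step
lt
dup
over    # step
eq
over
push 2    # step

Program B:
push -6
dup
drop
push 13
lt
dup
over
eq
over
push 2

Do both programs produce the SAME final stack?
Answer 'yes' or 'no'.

Answer: yes

Derivation:
Program A trace:
  After 'push -6': [-6]
  After 'push 13': [-6, 13]
  After 'lt': [1]
  After 'dup': [1, 1]
  After 'over': [1, 1, 1]
  After 'eq': [1, 1]
  After 'over': [1, 1, 1]
  After 'push 2': [1, 1, 1, 2]
Program A final stack: [1, 1, 1, 2]

Program B trace:
  After 'push -6': [-6]
  After 'dup': [-6, -6]
  After 'drop': [-6]
  After 'push 13': [-6, 13]
  After 'lt': [1]
  After 'dup': [1, 1]
  After 'over': [1, 1, 1]
  After 'eq': [1, 1]
  After 'over': [1, 1, 1]
  After 'push 2': [1, 1, 1, 2]
Program B final stack: [1, 1, 1, 2]
Same: yes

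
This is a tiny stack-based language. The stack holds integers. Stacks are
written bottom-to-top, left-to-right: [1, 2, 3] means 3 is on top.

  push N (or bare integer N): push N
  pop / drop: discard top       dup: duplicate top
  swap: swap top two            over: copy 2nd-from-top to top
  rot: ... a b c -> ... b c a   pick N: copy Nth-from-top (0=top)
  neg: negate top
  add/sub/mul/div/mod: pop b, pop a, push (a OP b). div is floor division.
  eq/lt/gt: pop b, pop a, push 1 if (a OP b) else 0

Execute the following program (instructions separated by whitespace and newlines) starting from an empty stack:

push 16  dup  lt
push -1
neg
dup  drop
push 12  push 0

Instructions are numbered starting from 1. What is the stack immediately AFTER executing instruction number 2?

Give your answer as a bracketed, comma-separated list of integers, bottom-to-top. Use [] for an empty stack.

Answer: [16, 16]

Derivation:
Step 1 ('push 16'): [16]
Step 2 ('dup'): [16, 16]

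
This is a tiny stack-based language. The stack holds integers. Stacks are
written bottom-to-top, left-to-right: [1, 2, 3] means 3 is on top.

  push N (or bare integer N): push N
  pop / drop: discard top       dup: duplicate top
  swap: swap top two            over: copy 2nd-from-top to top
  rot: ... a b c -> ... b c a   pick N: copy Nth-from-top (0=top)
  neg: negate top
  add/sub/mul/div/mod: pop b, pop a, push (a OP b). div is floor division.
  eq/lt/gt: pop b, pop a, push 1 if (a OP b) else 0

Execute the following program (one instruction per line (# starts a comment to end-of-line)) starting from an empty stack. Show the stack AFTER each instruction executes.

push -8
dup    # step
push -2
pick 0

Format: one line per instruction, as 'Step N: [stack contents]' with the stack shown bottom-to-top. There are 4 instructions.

Step 1: [-8]
Step 2: [-8, -8]
Step 3: [-8, -8, -2]
Step 4: [-8, -8, -2, -2]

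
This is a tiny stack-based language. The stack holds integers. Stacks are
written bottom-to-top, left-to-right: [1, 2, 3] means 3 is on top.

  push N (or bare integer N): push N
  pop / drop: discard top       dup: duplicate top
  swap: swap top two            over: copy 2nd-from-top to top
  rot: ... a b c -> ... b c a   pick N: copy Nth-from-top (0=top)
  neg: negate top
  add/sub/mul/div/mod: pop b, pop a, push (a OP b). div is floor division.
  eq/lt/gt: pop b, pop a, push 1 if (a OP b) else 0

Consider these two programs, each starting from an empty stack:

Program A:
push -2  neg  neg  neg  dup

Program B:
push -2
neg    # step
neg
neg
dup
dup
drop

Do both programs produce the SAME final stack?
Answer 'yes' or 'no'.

Answer: yes

Derivation:
Program A trace:
  After 'push -2': [-2]
  After 'neg': [2]
  After 'neg': [-2]
  After 'neg': [2]
  After 'dup': [2, 2]
Program A final stack: [2, 2]

Program B trace:
  After 'push -2': [-2]
  After 'neg': [2]
  After 'neg': [-2]
  After 'neg': [2]
  After 'dup': [2, 2]
  After 'dup': [2, 2, 2]
  After 'drop': [2, 2]
Program B final stack: [2, 2]
Same: yes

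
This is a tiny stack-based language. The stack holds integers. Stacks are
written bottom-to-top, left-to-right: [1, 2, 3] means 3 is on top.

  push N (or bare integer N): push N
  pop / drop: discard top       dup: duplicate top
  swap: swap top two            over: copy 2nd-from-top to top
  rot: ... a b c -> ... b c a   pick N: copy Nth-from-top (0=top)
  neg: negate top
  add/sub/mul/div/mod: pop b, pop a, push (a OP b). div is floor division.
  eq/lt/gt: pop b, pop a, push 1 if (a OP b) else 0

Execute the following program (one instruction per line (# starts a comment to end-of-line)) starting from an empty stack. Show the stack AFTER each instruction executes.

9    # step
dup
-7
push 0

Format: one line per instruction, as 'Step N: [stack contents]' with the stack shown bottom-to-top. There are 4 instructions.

Step 1: [9]
Step 2: [9, 9]
Step 3: [9, 9, -7]
Step 4: [9, 9, -7, 0]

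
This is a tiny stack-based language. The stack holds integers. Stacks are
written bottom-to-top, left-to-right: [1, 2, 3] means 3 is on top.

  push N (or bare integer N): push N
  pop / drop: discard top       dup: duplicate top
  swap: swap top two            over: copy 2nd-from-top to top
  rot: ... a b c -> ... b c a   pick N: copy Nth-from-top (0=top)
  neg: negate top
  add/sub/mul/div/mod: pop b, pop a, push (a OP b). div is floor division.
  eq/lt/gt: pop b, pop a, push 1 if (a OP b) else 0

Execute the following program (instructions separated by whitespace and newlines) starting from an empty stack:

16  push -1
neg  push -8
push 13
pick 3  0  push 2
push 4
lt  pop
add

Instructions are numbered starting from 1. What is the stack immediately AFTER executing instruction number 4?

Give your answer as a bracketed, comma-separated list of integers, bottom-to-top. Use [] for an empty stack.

Step 1 ('16'): [16]
Step 2 ('push -1'): [16, -1]
Step 3 ('neg'): [16, 1]
Step 4 ('push -8'): [16, 1, -8]

Answer: [16, 1, -8]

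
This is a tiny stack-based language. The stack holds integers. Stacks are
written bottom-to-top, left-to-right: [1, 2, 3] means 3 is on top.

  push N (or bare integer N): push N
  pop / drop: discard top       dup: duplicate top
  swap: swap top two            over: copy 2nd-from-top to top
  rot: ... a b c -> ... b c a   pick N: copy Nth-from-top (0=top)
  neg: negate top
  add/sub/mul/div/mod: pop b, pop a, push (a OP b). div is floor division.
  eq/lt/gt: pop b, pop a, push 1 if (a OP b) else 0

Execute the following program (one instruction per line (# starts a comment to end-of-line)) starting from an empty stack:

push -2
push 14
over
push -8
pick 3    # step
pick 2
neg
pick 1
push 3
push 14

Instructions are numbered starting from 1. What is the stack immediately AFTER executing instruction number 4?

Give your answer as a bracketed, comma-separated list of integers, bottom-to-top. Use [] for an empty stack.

Answer: [-2, 14, -2, -8]

Derivation:
Step 1 ('push -2'): [-2]
Step 2 ('push 14'): [-2, 14]
Step 3 ('over'): [-2, 14, -2]
Step 4 ('push -8'): [-2, 14, -2, -8]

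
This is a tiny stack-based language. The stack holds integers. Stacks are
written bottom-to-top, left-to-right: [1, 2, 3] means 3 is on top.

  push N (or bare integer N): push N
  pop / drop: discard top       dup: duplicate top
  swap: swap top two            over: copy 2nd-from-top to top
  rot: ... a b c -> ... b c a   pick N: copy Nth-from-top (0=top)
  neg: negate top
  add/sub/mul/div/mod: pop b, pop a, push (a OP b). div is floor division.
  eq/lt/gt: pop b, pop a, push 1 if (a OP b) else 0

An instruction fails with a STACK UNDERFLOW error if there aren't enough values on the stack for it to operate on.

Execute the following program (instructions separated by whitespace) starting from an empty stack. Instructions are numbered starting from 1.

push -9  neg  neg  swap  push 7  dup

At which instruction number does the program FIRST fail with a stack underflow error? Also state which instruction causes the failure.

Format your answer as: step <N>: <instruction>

Answer: step 4: swap

Derivation:
Step 1 ('push -9'): stack = [-9], depth = 1
Step 2 ('neg'): stack = [9], depth = 1
Step 3 ('neg'): stack = [-9], depth = 1
Step 4 ('swap'): needs 2 value(s) but depth is 1 — STACK UNDERFLOW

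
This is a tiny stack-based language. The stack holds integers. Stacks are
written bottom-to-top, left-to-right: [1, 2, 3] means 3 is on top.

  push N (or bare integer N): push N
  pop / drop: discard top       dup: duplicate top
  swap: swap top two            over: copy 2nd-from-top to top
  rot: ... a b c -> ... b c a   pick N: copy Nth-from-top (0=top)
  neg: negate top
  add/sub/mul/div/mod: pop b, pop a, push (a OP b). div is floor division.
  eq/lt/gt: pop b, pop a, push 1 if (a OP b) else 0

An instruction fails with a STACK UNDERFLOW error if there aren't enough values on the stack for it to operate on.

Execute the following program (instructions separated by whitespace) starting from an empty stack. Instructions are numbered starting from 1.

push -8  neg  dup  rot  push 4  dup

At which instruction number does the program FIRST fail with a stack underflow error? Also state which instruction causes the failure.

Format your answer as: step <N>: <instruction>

Step 1 ('push -8'): stack = [-8], depth = 1
Step 2 ('neg'): stack = [8], depth = 1
Step 3 ('dup'): stack = [8, 8], depth = 2
Step 4 ('rot'): needs 3 value(s) but depth is 2 — STACK UNDERFLOW

Answer: step 4: rot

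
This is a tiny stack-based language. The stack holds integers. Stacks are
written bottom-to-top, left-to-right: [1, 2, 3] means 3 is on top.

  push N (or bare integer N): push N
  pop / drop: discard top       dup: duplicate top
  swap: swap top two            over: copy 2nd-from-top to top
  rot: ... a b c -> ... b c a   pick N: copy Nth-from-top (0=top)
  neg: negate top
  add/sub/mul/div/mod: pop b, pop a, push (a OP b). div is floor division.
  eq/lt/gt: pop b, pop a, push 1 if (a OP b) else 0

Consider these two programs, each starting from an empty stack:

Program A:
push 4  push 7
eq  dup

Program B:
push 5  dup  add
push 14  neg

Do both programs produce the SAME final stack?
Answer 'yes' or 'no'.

Program A trace:
  After 'push 4': [4]
  After 'push 7': [4, 7]
  After 'eq': [0]
  After 'dup': [0, 0]
Program A final stack: [0, 0]

Program B trace:
  After 'push 5': [5]
  After 'dup': [5, 5]
  After 'add': [10]
  After 'push 14': [10, 14]
  After 'neg': [10, -14]
Program B final stack: [10, -14]
Same: no

Answer: no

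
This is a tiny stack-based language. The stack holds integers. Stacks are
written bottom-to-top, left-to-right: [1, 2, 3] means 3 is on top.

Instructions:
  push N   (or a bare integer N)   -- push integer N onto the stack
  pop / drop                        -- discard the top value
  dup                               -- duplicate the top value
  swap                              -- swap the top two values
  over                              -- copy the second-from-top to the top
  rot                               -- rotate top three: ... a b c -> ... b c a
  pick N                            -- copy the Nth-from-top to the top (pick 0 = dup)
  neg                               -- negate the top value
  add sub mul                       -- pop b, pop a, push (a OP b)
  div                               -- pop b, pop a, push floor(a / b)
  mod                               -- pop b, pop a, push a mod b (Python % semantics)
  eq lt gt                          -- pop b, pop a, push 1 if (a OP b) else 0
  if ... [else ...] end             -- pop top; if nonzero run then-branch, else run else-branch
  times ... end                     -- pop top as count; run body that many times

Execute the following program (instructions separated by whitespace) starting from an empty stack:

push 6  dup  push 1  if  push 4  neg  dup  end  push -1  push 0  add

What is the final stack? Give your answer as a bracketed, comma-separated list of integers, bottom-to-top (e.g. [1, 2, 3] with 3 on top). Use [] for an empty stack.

After 'push 6': [6]
After 'dup': [6, 6]
After 'push 1': [6, 6, 1]
After 'if': [6, 6]
After 'push 4': [6, 6, 4]
After 'neg': [6, 6, -4]
After 'dup': [6, 6, -4, -4]
After 'push -1': [6, 6, -4, -4, -1]
After 'push 0': [6, 6, -4, -4, -1, 0]
After 'add': [6, 6, -4, -4, -1]

Answer: [6, 6, -4, -4, -1]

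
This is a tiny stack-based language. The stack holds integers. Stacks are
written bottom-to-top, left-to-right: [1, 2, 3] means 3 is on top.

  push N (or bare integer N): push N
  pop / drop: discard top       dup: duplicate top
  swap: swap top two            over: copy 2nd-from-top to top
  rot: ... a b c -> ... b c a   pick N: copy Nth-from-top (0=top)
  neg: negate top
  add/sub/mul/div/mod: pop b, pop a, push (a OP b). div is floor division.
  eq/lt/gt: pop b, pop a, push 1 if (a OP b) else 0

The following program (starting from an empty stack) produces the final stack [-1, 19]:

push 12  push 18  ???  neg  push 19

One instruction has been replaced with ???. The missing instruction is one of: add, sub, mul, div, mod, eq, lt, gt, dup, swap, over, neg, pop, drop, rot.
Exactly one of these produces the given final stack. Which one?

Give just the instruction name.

Stack before ???: [12, 18]
Stack after ???:  [1]
The instruction that transforms [12, 18] -> [1] is: lt

Answer: lt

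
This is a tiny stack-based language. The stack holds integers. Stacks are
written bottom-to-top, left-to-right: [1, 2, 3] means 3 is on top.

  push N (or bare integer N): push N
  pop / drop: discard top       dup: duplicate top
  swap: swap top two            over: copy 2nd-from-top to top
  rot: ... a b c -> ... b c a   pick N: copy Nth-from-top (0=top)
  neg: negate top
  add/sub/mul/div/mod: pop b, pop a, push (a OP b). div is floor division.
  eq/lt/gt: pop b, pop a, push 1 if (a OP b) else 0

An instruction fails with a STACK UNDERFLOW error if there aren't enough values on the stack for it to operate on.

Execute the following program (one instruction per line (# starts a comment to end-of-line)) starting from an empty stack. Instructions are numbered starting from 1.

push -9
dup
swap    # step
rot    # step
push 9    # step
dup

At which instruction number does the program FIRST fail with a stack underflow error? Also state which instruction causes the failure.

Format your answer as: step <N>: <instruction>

Step 1 ('push -9'): stack = [-9], depth = 1
Step 2 ('dup'): stack = [-9, -9], depth = 2
Step 3 ('swap'): stack = [-9, -9], depth = 2
Step 4 ('rot'): needs 3 value(s) but depth is 2 — STACK UNDERFLOW

Answer: step 4: rot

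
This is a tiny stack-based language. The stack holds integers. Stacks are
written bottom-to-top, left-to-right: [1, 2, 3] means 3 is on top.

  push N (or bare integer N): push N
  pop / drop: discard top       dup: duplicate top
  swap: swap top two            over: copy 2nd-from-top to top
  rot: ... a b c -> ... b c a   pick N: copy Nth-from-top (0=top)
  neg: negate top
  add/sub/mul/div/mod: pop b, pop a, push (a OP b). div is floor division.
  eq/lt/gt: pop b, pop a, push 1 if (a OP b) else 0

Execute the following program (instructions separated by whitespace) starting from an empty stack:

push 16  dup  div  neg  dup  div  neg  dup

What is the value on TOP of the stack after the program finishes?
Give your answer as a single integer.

After 'push 16': [16]
After 'dup': [16, 16]
After 'div': [1]
After 'neg': [-1]
After 'dup': [-1, -1]
After 'div': [1]
After 'neg': [-1]
After 'dup': [-1, -1]

Answer: -1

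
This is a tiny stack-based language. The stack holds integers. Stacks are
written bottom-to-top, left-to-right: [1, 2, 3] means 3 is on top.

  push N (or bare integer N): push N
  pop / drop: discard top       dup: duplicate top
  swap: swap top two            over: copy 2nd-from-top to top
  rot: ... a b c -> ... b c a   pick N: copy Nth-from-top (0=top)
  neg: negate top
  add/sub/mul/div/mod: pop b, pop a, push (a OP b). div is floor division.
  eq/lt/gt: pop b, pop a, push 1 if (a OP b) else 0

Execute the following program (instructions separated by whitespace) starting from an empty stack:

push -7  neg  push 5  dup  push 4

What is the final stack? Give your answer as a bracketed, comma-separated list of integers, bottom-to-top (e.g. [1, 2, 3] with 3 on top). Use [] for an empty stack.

Answer: [7, 5, 5, 4]

Derivation:
After 'push -7': [-7]
After 'neg': [7]
After 'push 5': [7, 5]
After 'dup': [7, 5, 5]
After 'push 4': [7, 5, 5, 4]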